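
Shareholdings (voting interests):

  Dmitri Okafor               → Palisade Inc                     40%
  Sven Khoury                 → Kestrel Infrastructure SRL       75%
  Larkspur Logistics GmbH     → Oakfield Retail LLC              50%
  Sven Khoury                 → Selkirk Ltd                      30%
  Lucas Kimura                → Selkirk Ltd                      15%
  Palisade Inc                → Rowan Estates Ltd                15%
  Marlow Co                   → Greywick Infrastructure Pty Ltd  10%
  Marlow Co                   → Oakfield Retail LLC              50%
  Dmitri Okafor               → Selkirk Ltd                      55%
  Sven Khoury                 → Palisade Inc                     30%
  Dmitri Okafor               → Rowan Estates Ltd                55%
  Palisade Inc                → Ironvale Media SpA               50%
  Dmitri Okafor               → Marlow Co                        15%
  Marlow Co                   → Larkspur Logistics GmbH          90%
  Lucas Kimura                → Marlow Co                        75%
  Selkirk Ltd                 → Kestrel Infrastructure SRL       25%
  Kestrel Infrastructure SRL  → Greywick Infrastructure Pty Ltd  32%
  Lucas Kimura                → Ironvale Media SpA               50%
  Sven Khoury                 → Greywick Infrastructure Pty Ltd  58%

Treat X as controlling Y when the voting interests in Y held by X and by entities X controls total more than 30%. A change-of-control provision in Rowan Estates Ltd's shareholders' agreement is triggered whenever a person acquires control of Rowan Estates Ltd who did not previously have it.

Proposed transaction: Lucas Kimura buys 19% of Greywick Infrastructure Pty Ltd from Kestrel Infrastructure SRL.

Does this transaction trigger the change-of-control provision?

No

The purchase adds only to Lucas's holdings (Kestrel's stake shrinks), so Lucas is the only person who could newly come to control Rowan.
Lucas holds 75% of Marlow, so Lucas controls Marlow.
Marlow holds 90% of Larkspur, so Lucas controls Larkspur.
Larkspur and Marlow together hold 50% + 50% = 100% of Oakfield, so Lucas controls Oakfield.
Lucas holds 50% of Ironvale, so Lucas controls Ironvale.
Neither Lucas nor any entity Lucas controls holds any voting interest in Rowan.
So before the transaction, Lucas does not control Rowan.
After the purchase, Lucas holds 19% of Greywick directly, and Kestrel's stake falls to 13%.
Lucas's side now holds 10% + 19% = 29% of Greywick, not > 30%, so Lucas still does not control Greywick.
After the transaction, neither Lucas nor any entity Lucas controls holds a voting interest in Rowan, so Lucas still does not control it.
No new person acquires control, so the clause is not triggered.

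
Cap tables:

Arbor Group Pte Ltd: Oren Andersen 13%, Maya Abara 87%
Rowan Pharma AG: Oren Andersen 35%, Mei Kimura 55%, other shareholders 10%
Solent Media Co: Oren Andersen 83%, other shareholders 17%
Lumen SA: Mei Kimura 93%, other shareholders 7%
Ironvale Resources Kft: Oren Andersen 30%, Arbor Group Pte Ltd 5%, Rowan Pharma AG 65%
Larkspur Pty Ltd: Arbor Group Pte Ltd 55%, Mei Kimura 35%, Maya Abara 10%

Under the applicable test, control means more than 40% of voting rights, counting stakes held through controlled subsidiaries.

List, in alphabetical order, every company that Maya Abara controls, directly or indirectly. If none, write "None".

Maya holds 87% of Arbor, so Maya controls Arbor.
Arbor and Maya together hold 55% + 10% = 65% of Larkspur, so Maya controls Larkspur.
No other company's threshold is met.

Arbor Group Pte Ltd, Larkspur Pty Ltd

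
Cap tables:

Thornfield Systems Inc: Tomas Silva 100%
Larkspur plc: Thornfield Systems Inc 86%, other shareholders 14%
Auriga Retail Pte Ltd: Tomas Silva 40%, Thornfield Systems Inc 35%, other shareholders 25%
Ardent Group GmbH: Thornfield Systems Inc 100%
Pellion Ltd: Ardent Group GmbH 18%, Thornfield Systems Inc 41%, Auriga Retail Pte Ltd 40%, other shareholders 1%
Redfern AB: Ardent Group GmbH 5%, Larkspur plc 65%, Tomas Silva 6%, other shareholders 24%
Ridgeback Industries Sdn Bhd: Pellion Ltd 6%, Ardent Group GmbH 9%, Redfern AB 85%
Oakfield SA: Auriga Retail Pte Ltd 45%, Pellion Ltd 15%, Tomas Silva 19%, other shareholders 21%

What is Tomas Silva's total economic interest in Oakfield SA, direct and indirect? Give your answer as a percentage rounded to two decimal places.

Tomas reaches Oakfield along 7 paths.
Via Auriga: 40% × 45% = 18%.
Via Thornfield → Auriga: 100% × 35% × 45% = 15.75%.
Via Thornfield → Ardent → Pellion: 100% × 100% × 18% × 15% = 2.7%.
Via Thornfield → Pellion: 100% × 41% × 15% = 6.15%.
Via Auriga → Pellion: 40% × 40% × 15% = 2.4%.
Via Thornfield → Auriga → Pellion: 100% × 35% × 40% × 15% = 2.1%.
Direct stake: 19% = 19%.
Total: 18% + 15.75% + 2.7% + 6.15% + 2.4% + 2.1% + 19% = 66.1%.
Rounded: 66.10%.

66.10%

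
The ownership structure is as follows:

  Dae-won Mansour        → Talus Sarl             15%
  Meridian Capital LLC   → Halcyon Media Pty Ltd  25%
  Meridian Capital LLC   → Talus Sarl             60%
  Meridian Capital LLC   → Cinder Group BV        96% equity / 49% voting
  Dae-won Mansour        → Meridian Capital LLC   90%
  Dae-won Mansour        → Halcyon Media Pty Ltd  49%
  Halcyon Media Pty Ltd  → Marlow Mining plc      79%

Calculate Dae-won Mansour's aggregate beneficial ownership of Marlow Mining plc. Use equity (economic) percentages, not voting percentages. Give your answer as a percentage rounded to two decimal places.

Dae-won reaches Marlow along 2 paths.
Via Halcyon: 49% × 79% = 38.71%.
Via Meridian → Halcyon: 90% × 25% × 79% = 17.775%.
Total: 38.71% + 17.775% = 56.485%.
Rounded: 56.49%.

56.49%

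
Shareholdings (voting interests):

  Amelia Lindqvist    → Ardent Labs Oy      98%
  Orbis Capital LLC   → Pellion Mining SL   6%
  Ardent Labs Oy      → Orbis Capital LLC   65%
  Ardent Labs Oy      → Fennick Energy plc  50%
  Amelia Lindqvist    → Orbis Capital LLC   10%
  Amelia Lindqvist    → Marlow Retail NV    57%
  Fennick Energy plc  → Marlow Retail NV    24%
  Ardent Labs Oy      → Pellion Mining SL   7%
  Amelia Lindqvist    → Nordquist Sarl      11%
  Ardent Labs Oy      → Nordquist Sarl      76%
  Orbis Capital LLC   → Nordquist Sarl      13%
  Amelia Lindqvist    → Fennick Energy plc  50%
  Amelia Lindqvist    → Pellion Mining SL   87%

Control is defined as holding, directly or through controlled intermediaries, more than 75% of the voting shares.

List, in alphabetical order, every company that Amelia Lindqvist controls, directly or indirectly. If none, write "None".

Ardent Labs Oy, Fennick Energy plc, Marlow Retail NV, Nordquist Sarl, Pellion Mining SL

Amelia holds 98% of Ardent, so Amelia controls Ardent.
Amelia and Ardent together hold 50% + 50% = 100% of Fennick, so Amelia controls Fennick.
Ardent and Amelia together hold 76% + 11% = 87% of Nordquist, so Amelia controls Nordquist.
Fennick and Amelia together hold 24% + 57% = 81% of Marlow, so Amelia controls Marlow.
Amelia and Ardent together hold 87% + 7% = 94% of Pellion, so Amelia controls Pellion.
No other company's threshold is met.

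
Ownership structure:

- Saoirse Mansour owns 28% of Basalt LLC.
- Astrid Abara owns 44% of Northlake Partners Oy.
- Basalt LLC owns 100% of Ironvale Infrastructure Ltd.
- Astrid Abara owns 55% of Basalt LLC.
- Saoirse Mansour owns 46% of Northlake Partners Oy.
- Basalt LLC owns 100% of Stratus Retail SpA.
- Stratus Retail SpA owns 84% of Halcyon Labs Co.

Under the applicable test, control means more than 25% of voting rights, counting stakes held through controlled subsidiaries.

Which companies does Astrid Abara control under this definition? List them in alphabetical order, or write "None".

Astrid holds 44% of Northlake, so Astrid controls Northlake.
Astrid holds 55% of Basalt, so Astrid controls Basalt.
Basalt holds 100% of Ironvale, so Astrid controls Ironvale.
Basalt holds 100% of Stratus, so Astrid controls Stratus.
Stratus holds 84% of Halcyon, so Astrid controls Halcyon.

Basalt LLC, Halcyon Labs Co, Ironvale Infrastructure Ltd, Northlake Partners Oy, Stratus Retail SpA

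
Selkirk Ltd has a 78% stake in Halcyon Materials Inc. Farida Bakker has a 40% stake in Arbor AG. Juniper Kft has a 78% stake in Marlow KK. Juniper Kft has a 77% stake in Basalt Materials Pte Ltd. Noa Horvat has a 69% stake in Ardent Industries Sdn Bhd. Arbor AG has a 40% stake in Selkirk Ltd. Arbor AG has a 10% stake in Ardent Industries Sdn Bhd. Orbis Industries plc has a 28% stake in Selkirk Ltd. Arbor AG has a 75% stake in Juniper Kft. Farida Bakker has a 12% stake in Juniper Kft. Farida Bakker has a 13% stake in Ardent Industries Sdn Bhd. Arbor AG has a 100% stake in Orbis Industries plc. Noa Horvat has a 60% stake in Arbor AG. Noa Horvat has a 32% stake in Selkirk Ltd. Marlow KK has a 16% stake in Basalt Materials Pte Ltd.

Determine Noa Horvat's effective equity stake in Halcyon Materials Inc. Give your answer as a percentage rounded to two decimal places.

Noa reaches Halcyon along 3 paths.
Via Selkirk: 32% × 78% = 24.96%.
Via Arbor → Orbis → Selkirk: 60% × 100% × 28% × 78% = 13.104%.
Via Arbor → Selkirk: 60% × 40% × 78% = 18.72%.
Total: 24.96% + 13.104% + 18.72% = 56.784%.
Rounded: 56.78%.

56.78%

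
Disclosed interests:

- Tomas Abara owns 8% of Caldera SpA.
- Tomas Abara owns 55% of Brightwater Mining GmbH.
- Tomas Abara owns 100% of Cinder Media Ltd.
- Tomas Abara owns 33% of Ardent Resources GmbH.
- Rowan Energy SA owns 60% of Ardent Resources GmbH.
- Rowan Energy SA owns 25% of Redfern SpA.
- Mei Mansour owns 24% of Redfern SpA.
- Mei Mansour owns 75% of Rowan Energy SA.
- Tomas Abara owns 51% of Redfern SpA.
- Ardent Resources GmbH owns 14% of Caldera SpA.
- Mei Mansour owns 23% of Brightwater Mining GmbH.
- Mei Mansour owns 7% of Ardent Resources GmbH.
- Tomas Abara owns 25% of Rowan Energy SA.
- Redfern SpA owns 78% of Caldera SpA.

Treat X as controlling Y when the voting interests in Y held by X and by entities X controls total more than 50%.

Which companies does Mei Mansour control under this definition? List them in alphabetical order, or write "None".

Mei holds 75% of Rowan, so Mei controls Rowan.
Rowan and Mei together hold 60% + 7% = 67% of Ardent, so Mei controls Ardent.
No other company's threshold is met.

Ardent Resources GmbH, Rowan Energy SA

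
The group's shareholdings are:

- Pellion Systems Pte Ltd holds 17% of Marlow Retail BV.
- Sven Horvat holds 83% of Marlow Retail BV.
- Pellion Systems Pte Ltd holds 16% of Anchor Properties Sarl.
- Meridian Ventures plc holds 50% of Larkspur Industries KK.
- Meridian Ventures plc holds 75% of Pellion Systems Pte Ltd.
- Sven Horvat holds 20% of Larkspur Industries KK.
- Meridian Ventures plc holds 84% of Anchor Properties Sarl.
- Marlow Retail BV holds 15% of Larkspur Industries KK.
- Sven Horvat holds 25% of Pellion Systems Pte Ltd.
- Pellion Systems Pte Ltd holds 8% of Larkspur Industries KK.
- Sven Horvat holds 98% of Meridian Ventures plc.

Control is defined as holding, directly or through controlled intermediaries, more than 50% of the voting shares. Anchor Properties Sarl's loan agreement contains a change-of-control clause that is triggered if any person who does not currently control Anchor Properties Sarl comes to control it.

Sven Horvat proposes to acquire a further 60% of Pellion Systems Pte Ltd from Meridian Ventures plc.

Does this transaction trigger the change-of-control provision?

No

The purchase adds only to Sven's holdings (Meridian's stake shrinks), so Sven is the only person who could newly come to control Anchor.
Sven holds 98% of Meridian, so Sven controls Meridian.
Meridian and Sven together hold 75% + 25% = 100% of Pellion, so Sven controls Pellion.
Pellion and Meridian together hold 16% + 84% = 100% of Anchor, so Sven controls Anchor.
So Sven already controls Anchor before the transaction.
After the purchase, Sven's direct stake in Pellion rises to 25% + 60% = 85%, and Meridian's stake falls to 15%.
Sven controlled Anchor already, so this is not a new person acquiring control; every other person's position is unchanged or reduced.
No new person acquires control, so the clause is not triggered.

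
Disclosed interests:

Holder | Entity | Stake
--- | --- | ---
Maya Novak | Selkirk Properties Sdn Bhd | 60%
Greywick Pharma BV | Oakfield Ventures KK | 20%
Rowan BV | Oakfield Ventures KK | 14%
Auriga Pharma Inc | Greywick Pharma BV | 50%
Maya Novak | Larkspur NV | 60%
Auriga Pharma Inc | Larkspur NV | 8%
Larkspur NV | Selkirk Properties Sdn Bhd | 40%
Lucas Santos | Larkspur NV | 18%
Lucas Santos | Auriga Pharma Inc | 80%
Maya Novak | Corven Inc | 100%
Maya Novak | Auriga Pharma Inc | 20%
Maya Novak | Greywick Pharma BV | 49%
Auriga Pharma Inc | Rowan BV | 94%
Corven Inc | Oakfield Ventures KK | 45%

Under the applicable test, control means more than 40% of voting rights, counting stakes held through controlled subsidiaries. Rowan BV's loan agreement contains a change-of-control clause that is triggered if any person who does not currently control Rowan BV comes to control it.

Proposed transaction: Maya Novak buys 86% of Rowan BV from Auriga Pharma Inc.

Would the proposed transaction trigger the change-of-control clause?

Yes

The purchase adds only to Maya's holdings (Auriga's stake shrinks), so Maya is the only person who could newly come to control Rowan.
Maya holds 60% of Larkspur, so Maya controls Larkspur.
Maya holds 49% of Greywick, so Maya controls Greywick.
Maya holds 100% of Corven, so Maya controls Corven.
Maya and Larkspur together hold 60% + 40% = 100% of Selkirk, so Maya controls Selkirk.
Greywick and Corven together hold 20% + 45% = 65% of Oakfield, so Maya controls Oakfield.
Neither Maya nor any entity Maya controls holds any voting interest in Rowan.
So before the transaction, Maya does not control Rowan.
After the purchase, Maya holds 86% of Rowan directly, and Auriga's stake falls to 8%.
Maya holds 86% of Rowan, so Maya controls Rowan.
Maya did not control Rowan before and does after, so the clause is triggered.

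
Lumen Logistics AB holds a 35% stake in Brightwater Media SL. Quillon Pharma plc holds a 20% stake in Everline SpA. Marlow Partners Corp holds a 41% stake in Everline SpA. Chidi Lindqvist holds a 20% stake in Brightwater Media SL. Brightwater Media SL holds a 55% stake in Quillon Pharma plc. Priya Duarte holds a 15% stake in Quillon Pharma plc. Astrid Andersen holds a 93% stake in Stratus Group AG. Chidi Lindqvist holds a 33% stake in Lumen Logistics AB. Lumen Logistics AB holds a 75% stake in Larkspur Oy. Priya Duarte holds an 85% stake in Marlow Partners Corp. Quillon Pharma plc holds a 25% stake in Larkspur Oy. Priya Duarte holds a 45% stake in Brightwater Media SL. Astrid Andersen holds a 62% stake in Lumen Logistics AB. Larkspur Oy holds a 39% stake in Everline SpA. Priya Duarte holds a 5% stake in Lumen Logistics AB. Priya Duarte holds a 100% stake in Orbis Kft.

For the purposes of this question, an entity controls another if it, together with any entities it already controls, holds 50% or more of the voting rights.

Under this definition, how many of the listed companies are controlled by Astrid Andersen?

3

Astrid holds 62% of Lumen, so Astrid controls Lumen.
Lumen holds 75% of Larkspur, so Astrid controls Larkspur.
Astrid holds 93% of Stratus, so Astrid controls Stratus.
No other company's threshold is met.
Astrid controls 3 companies.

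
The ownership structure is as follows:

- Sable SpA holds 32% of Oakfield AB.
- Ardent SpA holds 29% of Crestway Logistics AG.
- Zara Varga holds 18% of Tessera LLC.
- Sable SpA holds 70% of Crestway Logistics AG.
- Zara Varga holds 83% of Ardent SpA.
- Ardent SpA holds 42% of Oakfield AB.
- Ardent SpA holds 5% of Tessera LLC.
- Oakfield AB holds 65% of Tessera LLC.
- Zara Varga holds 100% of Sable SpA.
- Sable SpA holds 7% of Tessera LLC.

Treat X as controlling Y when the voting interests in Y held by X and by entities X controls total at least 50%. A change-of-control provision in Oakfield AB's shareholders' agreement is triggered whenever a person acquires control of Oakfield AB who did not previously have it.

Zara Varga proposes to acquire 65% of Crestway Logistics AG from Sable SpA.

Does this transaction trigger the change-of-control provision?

No

The purchase adds only to Zara's holdings (Sable's stake shrinks), so Zara is the only person who could newly come to control Oakfield.
Zara holds 100% of Sable, so Zara controls Sable.
Zara holds 83% of Ardent, so Zara controls Ardent.
Ardent and Sable together hold 42% + 32% = 74% of Oakfield, so Zara controls Oakfield.
So Zara already controls Oakfield before the transaction.
After the purchase, Zara holds 65% of Crestway directly, and Sable's stake falls to 5%.
Zara controlled Oakfield already, so this is not a new person acquiring control; every other person's position is unchanged or reduced.
No new person acquires control, so the clause is not triggered.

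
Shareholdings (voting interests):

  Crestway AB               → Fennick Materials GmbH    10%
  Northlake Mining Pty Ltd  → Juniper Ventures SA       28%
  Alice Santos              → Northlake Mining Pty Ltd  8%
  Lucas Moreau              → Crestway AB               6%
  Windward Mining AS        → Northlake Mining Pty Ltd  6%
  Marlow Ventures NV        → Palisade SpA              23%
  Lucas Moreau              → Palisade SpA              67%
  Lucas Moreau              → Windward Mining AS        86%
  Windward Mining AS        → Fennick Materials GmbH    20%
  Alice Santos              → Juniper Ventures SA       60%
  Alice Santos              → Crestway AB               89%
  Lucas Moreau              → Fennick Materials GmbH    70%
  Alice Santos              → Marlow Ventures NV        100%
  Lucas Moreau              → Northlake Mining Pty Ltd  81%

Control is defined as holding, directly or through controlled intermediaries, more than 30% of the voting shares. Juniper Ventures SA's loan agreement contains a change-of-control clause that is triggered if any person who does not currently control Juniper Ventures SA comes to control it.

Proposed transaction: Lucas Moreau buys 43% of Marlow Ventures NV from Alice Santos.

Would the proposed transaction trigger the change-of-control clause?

No

The purchase adds only to Lucas's holdings (Alice's stake shrinks), so Lucas is the only person who could newly come to control Juniper.
Lucas holds 86% of Windward, so Lucas controls Windward.
Windward and Lucas together hold 6% + 81% = 87% of Northlake, so Lucas controls Northlake.
Lucas and Windward together hold 70% + 20% = 90% of Fennick, so Lucas controls Fennick.
Lucas holds 67% of Palisade, so Lucas controls Palisade.
In Juniper, Lucas's side holds only 28%, not > 30%.
So before the transaction, Lucas does not control Juniper.
After the purchase, Lucas holds 43% of Marlow directly, and Alice's stake falls to 57%.
Lucas holds 43% of Marlow, so Lucas controls Marlow.
Lucas and Marlow together hold 67% + 23% = 90% of Palisade, so Lucas controls Palisade.
After the transaction, Lucas's side holds 28% of Juniper, not > 30%, so Lucas still does not control Juniper.
No new person acquires control, so the clause is not triggered.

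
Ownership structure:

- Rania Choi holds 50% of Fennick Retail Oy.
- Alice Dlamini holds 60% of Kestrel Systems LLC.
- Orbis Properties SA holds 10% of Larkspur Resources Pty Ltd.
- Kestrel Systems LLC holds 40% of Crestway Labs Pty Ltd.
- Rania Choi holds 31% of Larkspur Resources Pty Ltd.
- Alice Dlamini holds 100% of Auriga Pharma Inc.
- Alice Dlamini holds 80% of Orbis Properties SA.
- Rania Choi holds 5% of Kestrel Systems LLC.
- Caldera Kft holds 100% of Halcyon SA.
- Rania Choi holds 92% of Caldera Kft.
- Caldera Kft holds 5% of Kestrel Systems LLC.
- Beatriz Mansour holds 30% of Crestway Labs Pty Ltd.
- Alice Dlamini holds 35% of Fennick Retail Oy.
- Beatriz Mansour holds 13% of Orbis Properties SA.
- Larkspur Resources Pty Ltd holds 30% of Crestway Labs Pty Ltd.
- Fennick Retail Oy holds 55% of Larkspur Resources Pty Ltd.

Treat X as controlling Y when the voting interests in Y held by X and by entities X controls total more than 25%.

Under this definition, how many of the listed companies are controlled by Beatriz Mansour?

1

Beatriz holds 30% of Crestway, so Beatriz controls Crestway.
No other company's threshold is met.
Beatriz controls 1 company.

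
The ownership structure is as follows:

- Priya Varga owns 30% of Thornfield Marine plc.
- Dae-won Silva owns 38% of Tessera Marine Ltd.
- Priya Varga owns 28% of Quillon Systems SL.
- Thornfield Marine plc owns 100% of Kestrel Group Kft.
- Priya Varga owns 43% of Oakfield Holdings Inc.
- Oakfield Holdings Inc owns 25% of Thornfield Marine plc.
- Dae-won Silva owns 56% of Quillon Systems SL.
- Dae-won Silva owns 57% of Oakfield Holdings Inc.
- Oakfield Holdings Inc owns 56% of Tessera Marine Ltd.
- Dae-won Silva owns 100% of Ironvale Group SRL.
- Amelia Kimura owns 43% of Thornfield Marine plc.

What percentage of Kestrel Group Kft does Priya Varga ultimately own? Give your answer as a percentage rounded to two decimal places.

Priya reaches Kestrel along 2 paths.
Via Thornfield: 30% × 100% = 30%.
Via Oakfield → Thornfield: 43% × 25% × 100% = 10.75%.
Total: 30% + 10.75% = 40.75%.

40.75%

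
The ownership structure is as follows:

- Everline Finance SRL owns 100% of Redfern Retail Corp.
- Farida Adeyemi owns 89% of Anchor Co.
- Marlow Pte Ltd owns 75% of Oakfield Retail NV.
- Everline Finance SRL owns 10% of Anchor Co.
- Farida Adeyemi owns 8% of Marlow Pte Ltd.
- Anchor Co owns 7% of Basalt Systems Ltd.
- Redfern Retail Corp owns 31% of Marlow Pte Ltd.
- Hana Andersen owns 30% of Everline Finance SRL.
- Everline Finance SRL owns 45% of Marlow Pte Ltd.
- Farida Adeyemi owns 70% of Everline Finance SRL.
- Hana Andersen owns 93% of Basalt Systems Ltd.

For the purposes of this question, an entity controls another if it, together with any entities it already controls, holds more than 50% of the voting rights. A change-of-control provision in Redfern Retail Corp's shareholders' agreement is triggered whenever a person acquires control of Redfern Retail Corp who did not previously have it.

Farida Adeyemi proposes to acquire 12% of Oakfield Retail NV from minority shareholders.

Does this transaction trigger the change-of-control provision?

The purchase changes only Farida's holdings, so Farida is the only person who could newly come to control Redfern.
Farida holds 70% of Everline, so Farida controls Everline.
Everline holds 100% of Redfern, so Farida controls Redfern.
So Farida already controls Redfern before the transaction.
After the purchase, Farida holds 12% of Oakfield directly.
Farida controlled Redfern already, so this is not a new person acquiring control; every other person's position is unchanged or reduced.
No new person acquires control, so the clause is not triggered.

No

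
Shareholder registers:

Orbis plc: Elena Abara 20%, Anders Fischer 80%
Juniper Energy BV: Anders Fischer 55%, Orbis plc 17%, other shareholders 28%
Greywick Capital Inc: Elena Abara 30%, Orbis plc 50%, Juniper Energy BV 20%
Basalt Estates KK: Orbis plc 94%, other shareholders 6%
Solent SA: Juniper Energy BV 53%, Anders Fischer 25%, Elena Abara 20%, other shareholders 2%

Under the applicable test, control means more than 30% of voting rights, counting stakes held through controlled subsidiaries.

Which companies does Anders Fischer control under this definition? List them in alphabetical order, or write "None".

Anders holds 80% of Orbis, so Anders controls Orbis.
Anders and Orbis together hold 55% + 17% = 72% of Juniper, so Anders controls Juniper.
Orbis and Juniper together hold 50% + 20% = 70% of Greywick, so Anders controls Greywick.
Orbis holds 94% of Basalt, so Anders controls Basalt.
Juniper and Anders together hold 53% + 25% = 78% of Solent, so Anders controls Solent.

Basalt Estates KK, Greywick Capital Inc, Juniper Energy BV, Orbis plc, Solent SA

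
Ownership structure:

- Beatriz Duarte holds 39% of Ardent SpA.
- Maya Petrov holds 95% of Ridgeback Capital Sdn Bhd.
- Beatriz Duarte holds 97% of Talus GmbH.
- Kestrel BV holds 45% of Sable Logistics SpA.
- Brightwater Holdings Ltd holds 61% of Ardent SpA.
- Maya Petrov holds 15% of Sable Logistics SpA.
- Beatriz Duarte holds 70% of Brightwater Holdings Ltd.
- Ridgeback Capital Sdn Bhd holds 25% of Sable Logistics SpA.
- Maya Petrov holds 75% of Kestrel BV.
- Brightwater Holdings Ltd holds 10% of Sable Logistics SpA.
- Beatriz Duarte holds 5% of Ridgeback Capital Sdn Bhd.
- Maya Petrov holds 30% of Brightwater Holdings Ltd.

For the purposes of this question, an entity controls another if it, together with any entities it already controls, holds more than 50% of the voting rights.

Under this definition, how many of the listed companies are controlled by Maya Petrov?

Maya holds 75% of Kestrel, so Maya controls Kestrel.
Maya holds 95% of Ridgeback, so Maya controls Ridgeback.
Kestrel and Ridgeback and Maya together hold 45% + 25% + 15% = 85% of Sable, so Maya controls Sable.
No other company's threshold is met.
Maya controls 3 companies.

3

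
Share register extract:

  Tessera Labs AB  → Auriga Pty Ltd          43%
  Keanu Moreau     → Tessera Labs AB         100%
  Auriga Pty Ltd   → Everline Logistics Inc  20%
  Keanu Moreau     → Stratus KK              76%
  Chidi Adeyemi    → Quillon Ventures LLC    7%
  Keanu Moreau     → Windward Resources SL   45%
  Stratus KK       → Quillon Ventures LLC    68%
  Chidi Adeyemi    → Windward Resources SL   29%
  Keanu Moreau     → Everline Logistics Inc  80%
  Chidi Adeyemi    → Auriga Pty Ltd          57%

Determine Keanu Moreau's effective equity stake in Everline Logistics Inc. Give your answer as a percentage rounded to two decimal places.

Keanu reaches Everline along 2 paths.
Direct stake: 80% = 80%.
Via Tessera → Auriga: 100% × 43% × 20% = 8.6%.
Total: 80% + 8.6% = 88.6%.
Rounded: 88.60%.

88.60%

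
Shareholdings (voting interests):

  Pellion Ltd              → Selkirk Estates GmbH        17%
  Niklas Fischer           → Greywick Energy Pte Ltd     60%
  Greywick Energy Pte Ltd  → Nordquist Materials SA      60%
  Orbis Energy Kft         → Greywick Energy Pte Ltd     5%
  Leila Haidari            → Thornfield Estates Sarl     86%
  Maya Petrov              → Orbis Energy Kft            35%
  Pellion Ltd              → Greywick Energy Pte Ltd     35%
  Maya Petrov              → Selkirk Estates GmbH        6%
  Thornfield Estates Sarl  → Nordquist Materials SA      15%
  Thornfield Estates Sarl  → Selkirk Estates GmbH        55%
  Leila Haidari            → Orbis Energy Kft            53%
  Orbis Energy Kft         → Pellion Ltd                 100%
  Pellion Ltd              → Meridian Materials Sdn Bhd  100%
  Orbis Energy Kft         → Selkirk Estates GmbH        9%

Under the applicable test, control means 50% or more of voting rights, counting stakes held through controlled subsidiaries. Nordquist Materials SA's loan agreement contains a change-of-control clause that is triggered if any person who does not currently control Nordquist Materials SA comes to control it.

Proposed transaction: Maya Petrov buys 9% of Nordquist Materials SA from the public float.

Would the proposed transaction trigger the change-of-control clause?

The purchase changes only Maya's holdings, so Maya is the only person who could newly come to control Nordquist.
Maya's largest direct stake is 35% in Orbis, which does not meet the threshold, so Maya controls no company.
Neither Maya nor any entity Maya controls holds any voting interest in Nordquist.
So before the transaction, Maya does not control Nordquist.
After the purchase, Maya holds 9% of Nordquist directly.
After the transaction, Maya's side holds 9% of Nordquist, not ≥ 50%, so Maya still does not control Nordquist.
No new person acquires control, so the clause is not triggered.

No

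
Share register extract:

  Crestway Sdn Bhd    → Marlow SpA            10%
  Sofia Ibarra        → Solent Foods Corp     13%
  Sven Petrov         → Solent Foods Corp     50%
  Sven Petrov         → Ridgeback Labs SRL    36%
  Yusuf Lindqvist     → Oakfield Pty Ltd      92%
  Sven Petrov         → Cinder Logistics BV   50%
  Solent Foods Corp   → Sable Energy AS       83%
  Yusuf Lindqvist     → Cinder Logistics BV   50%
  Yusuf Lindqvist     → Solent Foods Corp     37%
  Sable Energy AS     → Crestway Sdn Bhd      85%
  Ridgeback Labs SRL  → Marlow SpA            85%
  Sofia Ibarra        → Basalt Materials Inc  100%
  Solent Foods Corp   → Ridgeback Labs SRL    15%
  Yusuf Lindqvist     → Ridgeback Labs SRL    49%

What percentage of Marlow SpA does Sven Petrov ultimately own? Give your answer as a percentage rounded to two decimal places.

40.50%

Sven reaches Marlow along 3 paths.
Via Solent → Ridgeback: 50% × 15% × 85% = 6.375%.
Via Ridgeback: 36% × 85% = 30.6%.
Via Solent → Sable → Crestway: 50% × 83% × 85% × 10% = 3.5275%.
Total: 6.375% + 30.6% + 3.5275% = 40.5025%.
Rounded: 40.50%.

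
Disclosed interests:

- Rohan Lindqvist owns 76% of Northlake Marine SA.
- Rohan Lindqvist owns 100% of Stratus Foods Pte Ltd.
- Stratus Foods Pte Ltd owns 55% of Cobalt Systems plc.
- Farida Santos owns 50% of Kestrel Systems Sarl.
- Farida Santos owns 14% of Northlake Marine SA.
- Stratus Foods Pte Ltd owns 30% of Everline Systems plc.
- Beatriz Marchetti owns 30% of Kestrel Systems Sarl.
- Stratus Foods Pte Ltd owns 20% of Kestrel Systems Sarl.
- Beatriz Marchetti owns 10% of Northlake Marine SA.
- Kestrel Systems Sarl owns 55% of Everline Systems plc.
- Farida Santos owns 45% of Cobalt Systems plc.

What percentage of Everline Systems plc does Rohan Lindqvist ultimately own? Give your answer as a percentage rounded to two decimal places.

Rohan reaches Everline along 2 paths.
Via Stratus → Kestrel: 100% × 20% × 55% = 11%.
Via Stratus: 100% × 30% = 30%.
Total: 11% + 30% = 41%.
Rounded: 41.00%.

41.00%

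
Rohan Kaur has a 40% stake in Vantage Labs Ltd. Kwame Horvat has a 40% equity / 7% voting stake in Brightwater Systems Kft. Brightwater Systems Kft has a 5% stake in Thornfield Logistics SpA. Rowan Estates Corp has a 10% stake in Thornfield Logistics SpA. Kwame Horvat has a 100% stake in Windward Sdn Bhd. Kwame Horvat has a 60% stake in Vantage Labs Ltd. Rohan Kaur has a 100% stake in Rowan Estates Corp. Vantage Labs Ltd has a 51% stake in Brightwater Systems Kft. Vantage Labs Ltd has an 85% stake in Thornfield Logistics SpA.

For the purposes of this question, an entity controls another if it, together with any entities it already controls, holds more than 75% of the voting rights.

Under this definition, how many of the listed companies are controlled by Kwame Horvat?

1

Kwame holds 100% of Windward, so Kwame controls Windward.
No other company's threshold is met.
Kwame controls 1 company.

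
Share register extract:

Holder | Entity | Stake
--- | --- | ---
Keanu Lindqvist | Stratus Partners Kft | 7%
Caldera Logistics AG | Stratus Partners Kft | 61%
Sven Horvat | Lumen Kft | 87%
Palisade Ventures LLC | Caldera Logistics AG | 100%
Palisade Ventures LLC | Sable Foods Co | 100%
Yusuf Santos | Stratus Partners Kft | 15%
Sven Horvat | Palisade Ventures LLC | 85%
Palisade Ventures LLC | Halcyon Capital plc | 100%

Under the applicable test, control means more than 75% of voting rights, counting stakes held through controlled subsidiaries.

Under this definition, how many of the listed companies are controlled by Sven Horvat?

Sven holds 85% of Palisade, so Sven controls Palisade.
Palisade holds 100% of Halcyon, so Sven controls Halcyon.
Palisade holds 100% of Caldera, so Sven controls Caldera.
Sven holds 87% of Lumen, so Sven controls Lumen.
Palisade holds 100% of Sable, so Sven controls Sable.
No other company's threshold is met.
Sven controls 5 companies.

5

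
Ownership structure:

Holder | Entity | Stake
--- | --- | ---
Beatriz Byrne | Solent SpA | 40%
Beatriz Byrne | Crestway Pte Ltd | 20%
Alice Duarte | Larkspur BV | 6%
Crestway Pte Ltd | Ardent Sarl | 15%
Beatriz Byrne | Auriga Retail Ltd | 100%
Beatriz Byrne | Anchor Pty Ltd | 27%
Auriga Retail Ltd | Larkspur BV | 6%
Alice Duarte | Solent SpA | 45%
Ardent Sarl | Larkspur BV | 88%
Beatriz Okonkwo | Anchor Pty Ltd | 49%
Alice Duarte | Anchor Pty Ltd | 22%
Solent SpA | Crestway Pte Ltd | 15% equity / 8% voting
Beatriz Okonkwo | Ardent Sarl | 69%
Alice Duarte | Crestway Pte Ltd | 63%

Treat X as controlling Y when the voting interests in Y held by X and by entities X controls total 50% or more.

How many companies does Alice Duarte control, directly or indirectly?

1

Alice holds 63% of Crestway, so Alice controls Crestway.
No other company's threshold is met.
Alice controls 1 company.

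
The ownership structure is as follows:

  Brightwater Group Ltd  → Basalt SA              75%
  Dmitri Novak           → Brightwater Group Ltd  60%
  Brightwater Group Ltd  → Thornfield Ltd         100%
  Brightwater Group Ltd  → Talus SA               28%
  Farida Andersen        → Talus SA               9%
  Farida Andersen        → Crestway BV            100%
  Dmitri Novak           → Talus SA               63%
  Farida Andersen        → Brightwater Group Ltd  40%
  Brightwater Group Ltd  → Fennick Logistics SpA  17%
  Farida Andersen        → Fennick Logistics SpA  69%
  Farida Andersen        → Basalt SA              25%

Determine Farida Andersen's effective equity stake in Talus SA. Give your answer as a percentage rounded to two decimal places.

Farida reaches Talus along 2 paths.
Via Brightwater: 40% × 28% = 11.2%.
Direct stake: 9% = 9%.
Total: 11.2% + 9% = 20.2%.
Rounded: 20.20%.

20.20%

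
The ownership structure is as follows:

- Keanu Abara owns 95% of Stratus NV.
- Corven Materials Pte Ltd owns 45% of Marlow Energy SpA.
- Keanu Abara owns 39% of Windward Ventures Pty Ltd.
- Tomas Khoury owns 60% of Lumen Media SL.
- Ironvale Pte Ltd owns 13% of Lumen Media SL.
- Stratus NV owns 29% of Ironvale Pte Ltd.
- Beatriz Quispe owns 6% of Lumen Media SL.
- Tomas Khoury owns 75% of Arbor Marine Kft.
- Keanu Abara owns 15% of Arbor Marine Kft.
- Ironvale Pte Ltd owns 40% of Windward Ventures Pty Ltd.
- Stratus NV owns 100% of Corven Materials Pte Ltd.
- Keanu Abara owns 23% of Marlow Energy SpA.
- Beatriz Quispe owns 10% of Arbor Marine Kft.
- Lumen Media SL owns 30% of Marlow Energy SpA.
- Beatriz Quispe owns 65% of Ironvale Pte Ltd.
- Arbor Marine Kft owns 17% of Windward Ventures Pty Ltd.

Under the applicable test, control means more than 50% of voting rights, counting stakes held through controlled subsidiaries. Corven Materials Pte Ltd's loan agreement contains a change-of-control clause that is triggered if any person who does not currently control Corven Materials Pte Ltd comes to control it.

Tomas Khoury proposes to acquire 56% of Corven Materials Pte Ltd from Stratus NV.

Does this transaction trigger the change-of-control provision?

The purchase adds only to Tomas's holdings (Stratus's stake shrinks), so Tomas is the only person who could newly come to control Corven.
Tomas holds 75% of Arbor, so Tomas controls Arbor.
Tomas holds 60% of Lumen, so Tomas controls Lumen.
Neither Tomas nor any entity Tomas controls holds any voting interest in Corven.
So before the transaction, Tomas does not control Corven.
After the purchase, Tomas holds 56% of Corven directly, and Stratus's stake falls to 44%.
Tomas holds 56% of Corven, so Tomas controls Corven.
Tomas did not control Corven before and does after, so the clause is triggered.

Yes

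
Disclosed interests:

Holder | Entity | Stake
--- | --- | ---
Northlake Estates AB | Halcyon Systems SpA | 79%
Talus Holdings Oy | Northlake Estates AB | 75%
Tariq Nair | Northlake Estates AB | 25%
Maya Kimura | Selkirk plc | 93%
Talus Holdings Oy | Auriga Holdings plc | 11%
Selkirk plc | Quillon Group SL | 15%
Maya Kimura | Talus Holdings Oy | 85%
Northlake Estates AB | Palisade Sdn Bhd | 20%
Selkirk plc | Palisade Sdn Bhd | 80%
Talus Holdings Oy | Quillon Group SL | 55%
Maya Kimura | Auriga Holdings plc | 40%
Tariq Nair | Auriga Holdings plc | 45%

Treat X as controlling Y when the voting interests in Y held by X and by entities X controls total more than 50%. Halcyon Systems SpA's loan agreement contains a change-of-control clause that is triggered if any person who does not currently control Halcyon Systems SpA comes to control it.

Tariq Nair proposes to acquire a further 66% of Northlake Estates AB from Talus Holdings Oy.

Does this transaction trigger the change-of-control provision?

Yes

The purchase adds only to Tariq's holdings (Talus's stake shrinks), so Tariq is the only person who could newly come to control Halcyon.
Tariq's largest direct stake is 45% in Auriga, which does not meet the threshold, so Tariq controls no company.
Neither Tariq nor any entity Tariq controls holds any voting interest in Halcyon.
So before the transaction, Tariq does not control Halcyon.
After the purchase, Tariq's direct stake in Northlake rises to 25% + 66% = 91%, and Talus's stake falls to 9%.
Tariq holds 91% of Northlake, so Tariq controls Northlake.
Northlake holds 79% of Halcyon, so Tariq controls Halcyon.
Tariq did not control Halcyon before and does after, so the clause is triggered.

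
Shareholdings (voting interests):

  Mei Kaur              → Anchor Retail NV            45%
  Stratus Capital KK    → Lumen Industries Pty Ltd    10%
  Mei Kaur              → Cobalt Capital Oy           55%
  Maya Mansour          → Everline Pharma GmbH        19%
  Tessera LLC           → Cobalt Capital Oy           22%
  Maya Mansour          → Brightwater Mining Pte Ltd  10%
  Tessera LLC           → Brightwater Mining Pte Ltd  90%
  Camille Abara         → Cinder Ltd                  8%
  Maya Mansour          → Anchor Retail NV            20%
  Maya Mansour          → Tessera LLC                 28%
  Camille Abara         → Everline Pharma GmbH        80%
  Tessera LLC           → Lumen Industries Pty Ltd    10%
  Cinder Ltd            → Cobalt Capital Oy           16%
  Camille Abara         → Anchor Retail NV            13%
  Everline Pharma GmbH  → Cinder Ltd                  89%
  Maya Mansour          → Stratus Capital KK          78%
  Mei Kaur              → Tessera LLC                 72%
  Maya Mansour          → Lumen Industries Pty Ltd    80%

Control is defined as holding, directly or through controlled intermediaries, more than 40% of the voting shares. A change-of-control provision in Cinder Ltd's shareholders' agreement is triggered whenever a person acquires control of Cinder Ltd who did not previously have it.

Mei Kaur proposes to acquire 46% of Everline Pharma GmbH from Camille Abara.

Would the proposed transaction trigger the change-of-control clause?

Yes

The purchase adds only to Mei's holdings (Camille's stake shrinks), so Mei is the only person who could newly come to control Cinder.
Mei holds 45% of Anchor, so Mei controls Anchor.
Mei holds 72% of Tessera, so Mei controls Tessera.
Tessera holds 90% of Brightwater, so Mei controls Brightwater.
Tessera and Mei together hold 22% + 55% = 77% of Cobalt, so Mei controls Cobalt.
Neither Mei nor any entity Mei controls holds any voting interest in Cinder.
So before the transaction, Mei does not control Cinder.
After the purchase, Mei holds 46% of Everline directly, and Camille's stake falls to 34%.
Mei holds 46% of Everline, so Mei controls Everline.
Everline holds 89% of Cinder, so Mei controls Cinder.
Mei did not control Cinder before and does after, so the clause is triggered.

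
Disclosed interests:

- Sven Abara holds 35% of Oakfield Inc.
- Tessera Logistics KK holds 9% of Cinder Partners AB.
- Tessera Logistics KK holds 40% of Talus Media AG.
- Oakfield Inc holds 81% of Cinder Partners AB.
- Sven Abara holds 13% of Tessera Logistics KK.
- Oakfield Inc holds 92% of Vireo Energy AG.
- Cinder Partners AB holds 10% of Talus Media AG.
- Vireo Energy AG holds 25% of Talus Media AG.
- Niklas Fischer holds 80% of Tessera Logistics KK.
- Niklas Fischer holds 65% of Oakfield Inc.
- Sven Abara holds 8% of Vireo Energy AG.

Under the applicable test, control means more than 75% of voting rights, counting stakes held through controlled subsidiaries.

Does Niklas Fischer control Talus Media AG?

Niklas holds 80% of Tessera, so Niklas controls Tessera.
In Talus, Niklas's side holds only 40%, not > 75%.
So Niklas does not control Talus.

No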